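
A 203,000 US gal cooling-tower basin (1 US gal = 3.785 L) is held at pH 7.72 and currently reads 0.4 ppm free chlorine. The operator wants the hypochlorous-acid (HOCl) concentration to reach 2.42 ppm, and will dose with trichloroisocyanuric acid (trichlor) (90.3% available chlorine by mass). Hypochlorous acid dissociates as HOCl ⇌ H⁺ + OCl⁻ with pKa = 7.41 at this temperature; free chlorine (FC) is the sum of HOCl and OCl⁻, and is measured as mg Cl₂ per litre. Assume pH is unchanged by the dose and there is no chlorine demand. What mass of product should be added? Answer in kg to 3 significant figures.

5.92 kg

Volume: 203,000 US gal × 3.785 L/gal = 768,355 L.
[OCl⁻]/[HOCl] = 10^(pH − pKa) = 10^(7.72 − 7.41) = 2.042; fraction as HOCl = 1/(1 + 2.042) = 0.3288.
Free chlorine required for 2.42 ppm HOCl: 2.42 / 0.3288 = 7.361 ppm.
FC to add: 7.361 − 0.4 = 6.961 mg/L as Cl₂.
Cl₂ equivalent: 6.961 mg/L × 768,355 L = 5349 g.
Product at 90.3% available Cl: 5349 / 0.903 = 5923 g.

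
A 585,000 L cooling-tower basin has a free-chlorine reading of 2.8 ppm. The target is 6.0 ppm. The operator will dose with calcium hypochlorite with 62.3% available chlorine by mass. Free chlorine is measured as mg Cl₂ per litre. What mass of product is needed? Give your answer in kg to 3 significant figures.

3.00 kg

Chlorine deficit: 6.0 − 2.8 = 3.2 ppm = 3.2 mg/L as Cl₂.
Cl₂ equivalent needed: 3.2 mg/L × 585,000 L = 1,872,000 mg = 1872 g.
Product at 62.3% available chlorine: 1872 / 0.623 = 3005 g.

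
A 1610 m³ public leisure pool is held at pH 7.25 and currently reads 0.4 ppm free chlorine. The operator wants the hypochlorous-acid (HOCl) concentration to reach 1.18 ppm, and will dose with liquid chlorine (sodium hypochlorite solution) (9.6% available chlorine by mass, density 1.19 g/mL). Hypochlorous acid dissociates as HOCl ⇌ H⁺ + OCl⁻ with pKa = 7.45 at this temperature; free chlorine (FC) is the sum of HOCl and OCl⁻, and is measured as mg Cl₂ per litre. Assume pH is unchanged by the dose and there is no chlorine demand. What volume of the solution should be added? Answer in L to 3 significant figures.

Volume: 1610 m³ = 1,610,000 L.
[OCl⁻]/[HOCl] = 10^(pH − pKa) = 10^(7.25 − 7.45) = 0.631; fraction as HOCl = 1/(1 + 0.631) = 0.6131.
Free chlorine required for 1.18 ppm HOCl: 1.18 / 0.6131 = 1.925 ppm.
FC to add: 1.925 − 0.4 = 1.525 mg/L as Cl₂.
Cl₂ equivalent: 1.525 mg/L × 1,610,000 L = 2454 g.
Product at 9.6% available Cl: 2454 / 0.096 = 25,570 g.
Volume: 25,570 g ÷ 1.19 g/mL = 21,490 mL.

21.5 L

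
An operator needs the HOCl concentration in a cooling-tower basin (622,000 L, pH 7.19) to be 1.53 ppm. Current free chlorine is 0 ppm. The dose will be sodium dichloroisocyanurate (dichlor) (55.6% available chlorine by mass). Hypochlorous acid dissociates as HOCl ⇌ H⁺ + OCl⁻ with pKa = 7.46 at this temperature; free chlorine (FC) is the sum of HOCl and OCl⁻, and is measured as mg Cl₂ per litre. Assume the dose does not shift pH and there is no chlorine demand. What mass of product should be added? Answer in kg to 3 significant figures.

[OCl⁻]/[HOCl] = 10^(pH − pKa) = 10^(7.19 − 7.46) = 0.537; fraction as HOCl = 1/(1 + 0.537) = 0.6506.
Free chlorine required for 1.53 ppm HOCl: 1.53 / 0.6506 = 2.352 ppm.
FC to add: 2.352 − 0 = 2.352 mg/L as Cl₂.
Cl₂ equivalent: 2.352 mg/L × 622,000 L = 1463 g.
Product at 55.6% available Cl: 1463 / 0.556 = 2631 g.

2.63 kg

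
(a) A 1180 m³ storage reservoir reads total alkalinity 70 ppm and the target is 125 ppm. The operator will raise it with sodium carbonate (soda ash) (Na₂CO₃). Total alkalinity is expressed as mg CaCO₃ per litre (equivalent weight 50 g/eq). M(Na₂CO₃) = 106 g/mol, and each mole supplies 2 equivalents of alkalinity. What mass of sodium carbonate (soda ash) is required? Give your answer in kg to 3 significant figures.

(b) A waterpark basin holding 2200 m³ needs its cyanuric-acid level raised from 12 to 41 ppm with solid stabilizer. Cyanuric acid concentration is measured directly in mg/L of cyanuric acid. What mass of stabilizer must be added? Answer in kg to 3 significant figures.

(a) 68.8 kg; (b) 63.8 kg

(a) Volume: 1180 m³ = 1,180,000 L.
(a) Alkalinity to add: (125 − 70) = 55 mg/L as CaCO₃ × 1,180,000 L = 64,900 g as CaCO₃.
(a) Equivalents: 64,900 g ÷ 50 g/eq = 1298 eq.
(a) Each mole of Na₂CO₃ supplies 2 eq, so 1298 / 2 = 649 mol.
(a) Mass: 649 mol × 106 g/mol = 68,790 g.

(b) Volume: 2200 m³ = 2,200,000 L.
(b) CYA to add: (41 − 12) = 29 mg/L × 2,200,000 L = 63,800 g cyanuric acid.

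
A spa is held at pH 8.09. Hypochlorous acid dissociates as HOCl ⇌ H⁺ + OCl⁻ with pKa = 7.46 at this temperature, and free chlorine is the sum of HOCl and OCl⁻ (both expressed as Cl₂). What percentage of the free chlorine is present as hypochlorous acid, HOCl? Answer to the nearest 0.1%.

19.0%

[OCl⁻]/[HOCl] = 10^(pH − pKa) = 10^(8.09 − 7.46) = 10^0.63 = 4.266.
Fraction as HOCl = 1 / (1 + 4.266) = 0.1899.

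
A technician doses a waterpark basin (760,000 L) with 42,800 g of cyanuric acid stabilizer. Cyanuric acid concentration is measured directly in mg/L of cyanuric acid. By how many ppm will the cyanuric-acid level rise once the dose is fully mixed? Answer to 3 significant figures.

56.3 ppm

Rise: 42,800 g / 760,000 L × 1000 = 56.32 mg/L.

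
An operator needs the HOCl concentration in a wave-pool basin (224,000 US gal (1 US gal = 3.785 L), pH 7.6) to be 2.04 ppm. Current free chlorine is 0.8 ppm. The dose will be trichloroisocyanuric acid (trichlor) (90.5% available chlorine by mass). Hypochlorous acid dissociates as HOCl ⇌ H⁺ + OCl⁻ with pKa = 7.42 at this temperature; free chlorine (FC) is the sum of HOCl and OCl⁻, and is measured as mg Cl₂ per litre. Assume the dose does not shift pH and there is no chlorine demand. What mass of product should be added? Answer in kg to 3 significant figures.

4.05 kg

Volume: 224,000 US gal × 3.785 L/gal = 847,840 L.
[OCl⁻]/[HOCl] = 10^(pH − pKa) = 10^(7.6 − 7.42) = 1.514; fraction as HOCl = 1/(1 + 1.514) = 0.3978.
Free chlorine required for 2.04 ppm HOCl: 2.04 / 0.3978 = 5.128 ppm.
FC to add: 5.128 − 0.8 = 4.328 mg/L as Cl₂.
Cl₂ equivalent: 4.328 mg/L × 847,840 L = 3669 g.
Product at 90.5% available Cl: 3669 / 0.905 = 4054 g.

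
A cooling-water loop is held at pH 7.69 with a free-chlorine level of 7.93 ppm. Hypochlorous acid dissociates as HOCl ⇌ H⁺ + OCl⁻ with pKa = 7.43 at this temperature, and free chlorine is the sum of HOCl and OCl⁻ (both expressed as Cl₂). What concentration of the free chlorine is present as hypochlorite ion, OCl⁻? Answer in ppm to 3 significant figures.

5.12 ppm

[OCl⁻]/[HOCl] = 10^(pH − pKa) = 10^(7.69 − 7.43) = 10^0.26 = 1.82.
Fraction as HOCl = 1 / (1 + 1.82) = 0.3546.
OCl⁻ = (1 − 0.3546) × 7.93 ppm = 5.118 ppm.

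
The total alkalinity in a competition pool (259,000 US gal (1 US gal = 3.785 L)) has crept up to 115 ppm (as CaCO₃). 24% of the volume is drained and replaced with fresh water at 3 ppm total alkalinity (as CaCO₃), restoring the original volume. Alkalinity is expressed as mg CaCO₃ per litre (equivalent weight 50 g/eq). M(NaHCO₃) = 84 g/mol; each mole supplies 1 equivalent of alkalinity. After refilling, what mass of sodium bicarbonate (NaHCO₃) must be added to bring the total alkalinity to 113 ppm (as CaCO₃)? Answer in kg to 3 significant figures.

Volume: 259,000 US gal × 3.785 L/gal = 980,315 L.
After draining 24% and refilling: 115 × 0.76 + 3 × 0.24 = 88.12 ppm.
Deficit to target: 113 − 88.12 = 24.88 mg/L.
As CaCO₃: 24.88 mg/L × 980,315 L = 24,390 g; ÷ 50 g/eq ÷ 1 = 487.8 mol NaHCO₃.
Mass: 487.8 × 84 = 40,980 g.

41.0 kg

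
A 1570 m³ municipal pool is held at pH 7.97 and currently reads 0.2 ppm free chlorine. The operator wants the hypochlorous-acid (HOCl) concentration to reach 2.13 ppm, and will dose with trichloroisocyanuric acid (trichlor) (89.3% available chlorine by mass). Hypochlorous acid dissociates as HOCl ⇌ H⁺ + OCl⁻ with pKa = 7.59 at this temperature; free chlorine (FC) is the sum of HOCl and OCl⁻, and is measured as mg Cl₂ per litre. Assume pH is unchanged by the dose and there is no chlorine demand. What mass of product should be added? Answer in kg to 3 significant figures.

Volume: 1570 m³ = 1,570,000 L.
[OCl⁻]/[HOCl] = 10^(pH − pKa) = 10^(7.97 − 7.59) = 2.399; fraction as HOCl = 1/(1 + 2.399) = 0.2942.
Free chlorine required for 2.13 ppm HOCl: 2.13 / 0.2942 = 7.24 ppm.
FC to add: 7.24 − 0.2 = 7.04 mg/L as Cl₂.
Cl₂ equivalent: 7.04 mg/L × 1,570,000 L = 11,050 g.
Product at 89.3% available Cl: 11,050 / 0.893 = 12,380 g.

12.4 kg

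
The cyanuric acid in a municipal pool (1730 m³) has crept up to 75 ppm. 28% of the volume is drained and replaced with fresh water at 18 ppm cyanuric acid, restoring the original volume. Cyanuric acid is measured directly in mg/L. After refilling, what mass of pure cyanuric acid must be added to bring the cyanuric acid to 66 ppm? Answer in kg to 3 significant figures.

12.0 kg

Volume: 1730 m³ = 1,730,000 L.
After draining 28% and refilling: 75 × 0.72 + 18 × 0.28 = 59.04 ppm.
Deficit to target: 66 − 59.04 = 6.96 mg/L.
Mass: 6.96 mg/L × 1,730,000 L = 12,040 g cyanuric acid.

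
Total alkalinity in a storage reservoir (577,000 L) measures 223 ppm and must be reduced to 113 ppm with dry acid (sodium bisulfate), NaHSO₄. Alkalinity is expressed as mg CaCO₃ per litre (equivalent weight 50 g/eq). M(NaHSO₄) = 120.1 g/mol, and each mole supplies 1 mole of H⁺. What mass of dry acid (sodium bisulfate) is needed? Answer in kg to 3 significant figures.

Alkalinity to neutralize: (223 − 113) = 110 mg/L as CaCO₃ × 577,000 L = 63,470 g as CaCO₃.
Equivalents of H⁺ required: 63,470 ÷ 50 g/eq = 1269 eq = 1269 mol NaHSO₄.
Mass of NaHSO₄: 1269 × 120.1 = 152,500 g.

152 kg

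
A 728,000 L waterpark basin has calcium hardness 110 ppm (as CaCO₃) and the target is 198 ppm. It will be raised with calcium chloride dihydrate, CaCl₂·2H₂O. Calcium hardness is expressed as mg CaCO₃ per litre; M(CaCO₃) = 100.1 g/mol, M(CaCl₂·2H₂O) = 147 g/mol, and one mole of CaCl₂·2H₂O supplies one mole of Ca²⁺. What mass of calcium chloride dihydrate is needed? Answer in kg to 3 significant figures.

94.1 kg

Hardness to add: (198 − 110) = 88 mg/L as CaCO₃ × 728,000 L = 64,060 g as CaCO₃.
Moles of Ca²⁺ (1 mol Ca²⁺ ≡ 1 mol CaCO₃): 64,060 / 100.1 g/mol = 640 mol.
Mass of CaCl₂·2H₂O: 640 × 147 = 94,080 g.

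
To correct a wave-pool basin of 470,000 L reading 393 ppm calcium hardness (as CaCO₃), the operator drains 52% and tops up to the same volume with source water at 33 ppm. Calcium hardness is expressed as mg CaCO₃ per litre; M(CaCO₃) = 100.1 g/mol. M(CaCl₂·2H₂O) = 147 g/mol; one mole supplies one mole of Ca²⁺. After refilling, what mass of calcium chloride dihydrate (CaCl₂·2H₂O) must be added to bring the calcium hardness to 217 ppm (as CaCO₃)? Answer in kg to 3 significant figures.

7.73 kg

After draining 52% and refilling: 393 × 0.48 + 33 × 0.52 = 205.8 ppm.
Deficit to target: 217 − 205.8 = 11.2 mg/L.
As CaCO₃: 11.2 mg/L × 470,000 L = 5264 g; ÷ 100.1 = 52.59 mol Ca²⁺.
Mass: 52.59 × 147 = 7730 g.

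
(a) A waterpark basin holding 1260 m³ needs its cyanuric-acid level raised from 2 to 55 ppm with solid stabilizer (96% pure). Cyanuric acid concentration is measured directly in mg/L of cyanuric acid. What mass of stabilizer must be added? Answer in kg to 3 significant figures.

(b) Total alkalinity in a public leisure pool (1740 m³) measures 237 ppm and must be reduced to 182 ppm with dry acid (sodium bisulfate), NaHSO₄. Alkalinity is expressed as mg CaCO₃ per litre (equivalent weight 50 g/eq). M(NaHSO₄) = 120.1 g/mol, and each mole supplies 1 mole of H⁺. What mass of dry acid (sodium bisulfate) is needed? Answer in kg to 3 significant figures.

(a) Volume: 1260 m³ = 1,260,000 L.
(a) CYA to add: (55 − 2) = 53 mg/L × 1,260,000 L = 66,780 g cyanuric acid.
(a) At 96% purity: 66,780 / 0.96 = 69,560 g product.

(b) Volume: 1740 m³ = 1,740,000 L.
(b) Alkalinity to neutralize: (237 − 182) = 55 mg/L as CaCO₃ × 1,740,000 L = 95,700 g as CaCO₃.
(b) Equivalents of H⁺ required: 95,700 ÷ 50 g/eq = 1914 eq = 1914 mol NaHSO₄.
(b) Mass of NaHSO₄: 1914 × 120.1 = 229,900 g.

(a) 69.6 kg; (b) 230 kg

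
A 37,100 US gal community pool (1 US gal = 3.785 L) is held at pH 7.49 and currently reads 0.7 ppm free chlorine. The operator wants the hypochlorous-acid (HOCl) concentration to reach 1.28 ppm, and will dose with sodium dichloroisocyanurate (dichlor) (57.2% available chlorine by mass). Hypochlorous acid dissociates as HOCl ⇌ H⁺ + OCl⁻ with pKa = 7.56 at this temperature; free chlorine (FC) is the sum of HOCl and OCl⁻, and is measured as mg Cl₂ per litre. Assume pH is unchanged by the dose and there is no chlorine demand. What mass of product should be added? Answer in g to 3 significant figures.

410 g

Volume: 37,100 US gal × 3.785 L/gal = 140,424 L.
[OCl⁻]/[HOCl] = 10^(pH − pKa) = 10^(7.49 − 7.56) = 0.8511; fraction as HOCl = 1/(1 + 0.8511) = 0.5402.
Free chlorine required for 1.28 ppm HOCl: 1.28 / 0.5402 = 2.369 ppm.
FC to add: 2.369 − 0.7 = 1.669 mg/L as Cl₂.
Cl₂ equivalent: 1.669 mg/L × 140,424 L = 234.4 g.
Product at 57.2% available Cl: 234.4 / 0.572 = 409.8 g.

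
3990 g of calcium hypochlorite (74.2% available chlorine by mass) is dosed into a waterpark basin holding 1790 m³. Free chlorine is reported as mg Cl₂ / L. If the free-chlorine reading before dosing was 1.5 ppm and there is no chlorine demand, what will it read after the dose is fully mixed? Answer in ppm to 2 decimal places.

3.15 ppm

Volume: 1790 m³ = 1,790,000 L.
Available chlorine delivered: 3990 g × 0.742 = 2961 g as Cl₂.
Concentration rise: 2961 g / 1,790,000 L = 1.654 mg/L = 1.65 ppm.
Final FC: 1.5 + 1.65 = 3.15 ppm.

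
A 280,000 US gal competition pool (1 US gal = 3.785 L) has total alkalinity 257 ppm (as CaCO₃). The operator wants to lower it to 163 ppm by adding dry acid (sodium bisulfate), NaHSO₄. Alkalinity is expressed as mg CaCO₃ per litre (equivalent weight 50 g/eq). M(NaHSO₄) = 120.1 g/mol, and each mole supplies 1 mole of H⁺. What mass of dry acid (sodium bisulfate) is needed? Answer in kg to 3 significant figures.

Volume: 280,000 US gal × 3.785 L/gal = 1,059,800 L.
Alkalinity to neutralize: (257 − 163) = 94 mg/L as CaCO₃ × 1,059,800 L = 99,620 g as CaCO₃.
Equivalents of H⁺ required: 99,620 ÷ 50 g/eq = 1992 eq = 1992 mol NaHSO₄.
Mass of NaHSO₄: 1992 × 120.1 = 239,300 g.

239 kg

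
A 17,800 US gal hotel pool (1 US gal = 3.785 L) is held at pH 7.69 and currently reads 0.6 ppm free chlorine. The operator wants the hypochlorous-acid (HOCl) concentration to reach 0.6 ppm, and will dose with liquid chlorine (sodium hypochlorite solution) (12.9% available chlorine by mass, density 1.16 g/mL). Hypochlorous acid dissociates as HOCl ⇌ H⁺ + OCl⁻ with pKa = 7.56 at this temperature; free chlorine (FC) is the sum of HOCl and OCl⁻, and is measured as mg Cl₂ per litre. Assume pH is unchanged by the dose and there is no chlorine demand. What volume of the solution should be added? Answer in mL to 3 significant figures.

Volume: 17,800 US gal × 3.785 L/gal = 67,373 L.
[OCl⁻]/[HOCl] = 10^(pH − pKa) = 10^(7.69 − 7.56) = 1.349; fraction as HOCl = 1/(1 + 1.349) = 0.4257.
Free chlorine required for 0.6 ppm HOCl: 0.6 / 0.4257 = 1.409 ppm.
FC to add: 1.409 − 0.6 = 0.8094 mg/L as Cl₂.
Cl₂ equivalent: 0.8094 mg/L × 67,373 L = 54.53 g.
Product at 12.9% available Cl: 54.53 / 0.129 = 422.7 g.
Volume: 422.7 g ÷ 1.16 g/mL = 364.4 mL.

364 mL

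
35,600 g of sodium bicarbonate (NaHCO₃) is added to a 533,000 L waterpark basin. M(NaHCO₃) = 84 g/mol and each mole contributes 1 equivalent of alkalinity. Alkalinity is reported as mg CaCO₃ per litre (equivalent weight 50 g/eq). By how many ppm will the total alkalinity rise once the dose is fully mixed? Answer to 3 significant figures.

39.8 ppm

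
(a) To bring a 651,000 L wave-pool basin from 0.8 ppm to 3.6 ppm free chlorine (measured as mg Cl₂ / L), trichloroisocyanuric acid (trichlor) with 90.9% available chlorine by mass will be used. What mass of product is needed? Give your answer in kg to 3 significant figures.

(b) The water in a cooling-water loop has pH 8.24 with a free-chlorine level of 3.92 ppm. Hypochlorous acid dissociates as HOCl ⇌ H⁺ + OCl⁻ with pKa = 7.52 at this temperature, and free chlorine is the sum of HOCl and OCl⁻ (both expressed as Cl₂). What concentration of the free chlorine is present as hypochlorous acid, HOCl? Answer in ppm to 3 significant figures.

(a) Chlorine deficit: 3.6 − 0.8 = 2.8 ppm = 2.8 mg/L as Cl₂.
(a) Cl₂ equivalent needed: 2.8 mg/L × 651,000 L = 1,823,000 mg = 1823 g.
(a) Product at 90.9% available chlorine: 1823 / 0.909 = 2005 g.

(b) [OCl⁻]/[HOCl] = 10^(pH − pKa) = 10^(8.24 − 7.52) = 10^0.72 = 5.248.
(b) Fraction as HOCl = 1 / (1 + 5.248) = 0.16.
(b) HOCl = 0.16 × 3.92 ppm = 0.6274 ppm.

(a) 2.01 kg; (b) 0.627 ppm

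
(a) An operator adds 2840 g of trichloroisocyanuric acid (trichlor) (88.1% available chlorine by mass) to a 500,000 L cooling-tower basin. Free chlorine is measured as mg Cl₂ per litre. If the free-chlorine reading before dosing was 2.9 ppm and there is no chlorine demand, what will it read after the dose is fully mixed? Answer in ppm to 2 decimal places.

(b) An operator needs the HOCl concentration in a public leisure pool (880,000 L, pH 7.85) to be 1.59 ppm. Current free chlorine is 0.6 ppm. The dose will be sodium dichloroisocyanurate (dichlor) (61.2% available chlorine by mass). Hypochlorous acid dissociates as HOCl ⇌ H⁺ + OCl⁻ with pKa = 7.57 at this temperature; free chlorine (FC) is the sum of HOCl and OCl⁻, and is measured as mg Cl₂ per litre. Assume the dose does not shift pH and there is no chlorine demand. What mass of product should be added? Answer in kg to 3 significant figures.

(a) Available chlorine delivered: 2840 g × 0.881 = 2502 g as Cl₂.
(a) Concentration rise: 2502 g / 500,000 L = 5.004 mg/L = 5.00 ppm.
(a) Final FC: 2.9 + 5.00 = 7.90 ppm.

(b) [OCl⁻]/[HOCl] = 10^(pH − pKa) = 10^(7.85 − 7.57) = 1.905; fraction as HOCl = 1/(1 + 1.905) = 0.3442.
(b) Free chlorine required for 1.59 ppm HOCl: 1.59 / 0.3442 = 4.62 ppm.
(b) FC to add: 4.62 − 0.6 = 4.02 mg/L as Cl₂.
(b) Cl₂ equivalent: 4.02 mg/L × 880,000 L = 3537 g.
(b) Product at 61.2% available Cl: 3537 / 0.612 = 5780 g.

(a) 7.90 ppm; (b) 5.78 kg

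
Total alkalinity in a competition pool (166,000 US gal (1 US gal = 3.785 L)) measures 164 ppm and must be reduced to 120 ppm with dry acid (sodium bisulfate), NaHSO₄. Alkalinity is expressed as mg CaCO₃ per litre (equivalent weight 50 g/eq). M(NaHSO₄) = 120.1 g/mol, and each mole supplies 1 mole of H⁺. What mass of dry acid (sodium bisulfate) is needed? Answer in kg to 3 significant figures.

66.4 kg

Volume: 166,000 US gal × 3.785 L/gal = 628,310 L.
Alkalinity to neutralize: (164 − 120) = 44 mg/L as CaCO₃ × 628,310 L = 27,650 g as CaCO₃.
Equivalents of H⁺ required: 27,650 ÷ 50 g/eq = 552.9 eq = 552.9 mol NaHSO₄.
Mass of NaHSO₄: 552.9 × 120.1 = 66,400 g.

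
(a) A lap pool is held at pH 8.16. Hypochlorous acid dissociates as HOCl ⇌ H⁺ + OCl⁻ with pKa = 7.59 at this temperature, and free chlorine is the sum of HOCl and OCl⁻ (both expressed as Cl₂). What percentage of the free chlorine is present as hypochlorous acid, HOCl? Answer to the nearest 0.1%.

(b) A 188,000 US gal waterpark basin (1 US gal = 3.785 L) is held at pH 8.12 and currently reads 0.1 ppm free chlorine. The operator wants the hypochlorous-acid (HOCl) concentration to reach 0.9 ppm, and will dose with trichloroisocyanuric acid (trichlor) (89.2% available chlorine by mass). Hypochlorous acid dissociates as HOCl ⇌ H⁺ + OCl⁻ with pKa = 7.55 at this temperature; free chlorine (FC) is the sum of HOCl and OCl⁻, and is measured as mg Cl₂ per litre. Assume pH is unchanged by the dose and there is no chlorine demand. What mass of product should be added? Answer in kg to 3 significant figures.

(a) [OCl⁻]/[HOCl] = 10^(pH − pKa) = 10^(8.16 − 7.59) = 10^0.57 = 3.715.
(a) Fraction as HOCl = 1 / (1 + 3.715) = 0.2121.

(b) Volume: 188,000 US gal × 3.785 L/gal = 711,580 L.
(b) [OCl⁻]/[HOCl] = 10^(pH − pKa) = 10^(8.12 − 7.55) = 3.715; fraction as HOCl = 1/(1 + 3.715) = 0.2121.
(b) Free chlorine required for 0.9 ppm HOCl: 0.9 / 0.2121 = 4.244 ppm.
(b) FC to add: 4.244 − 0.1 = 4.144 mg/L as Cl₂.
(b) Cl₂ equivalent: 4.144 mg/L × 711,580 L = 2949 g.
(b) Product at 89.2% available Cl: 2949 / 0.892 = 3306 g.

(a) 21.2%; (b) 3.31 kg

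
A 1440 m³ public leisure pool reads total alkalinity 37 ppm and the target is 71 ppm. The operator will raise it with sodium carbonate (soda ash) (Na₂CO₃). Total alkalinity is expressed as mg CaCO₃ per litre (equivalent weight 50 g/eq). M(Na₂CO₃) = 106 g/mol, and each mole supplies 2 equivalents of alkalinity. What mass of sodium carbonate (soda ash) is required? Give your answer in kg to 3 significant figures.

51.9 kg

Volume: 1440 m³ = 1,440,000 L.
Alkalinity to add: (71 − 37) = 34 mg/L as CaCO₃ × 1,440,000 L = 48,960 g as CaCO₃.
Equivalents: 48,960 g ÷ 50 g/eq = 979.2 eq.
Each mole of Na₂CO₃ supplies 2 eq, so 979.2 / 2 = 489.6 mol.
Mass: 489.6 mol × 106 g/mol = 51,900 g.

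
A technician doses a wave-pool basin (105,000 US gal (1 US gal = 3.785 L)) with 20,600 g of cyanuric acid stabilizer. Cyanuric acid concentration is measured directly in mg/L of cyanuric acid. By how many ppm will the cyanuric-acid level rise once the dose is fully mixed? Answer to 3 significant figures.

51.8 ppm

Volume: 105,000 US gal × 3.785 L/gal = 397,425 L.
Rise: 20,600 g / 397,425 L × 1000 = 51.83 mg/L.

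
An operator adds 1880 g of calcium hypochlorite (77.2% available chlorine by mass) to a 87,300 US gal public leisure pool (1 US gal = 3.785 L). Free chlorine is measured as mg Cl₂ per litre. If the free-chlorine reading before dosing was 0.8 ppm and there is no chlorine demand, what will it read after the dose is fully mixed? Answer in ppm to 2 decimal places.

5.19 ppm

Volume: 87,300 US gal × 3.785 L/gal = 330,430 L.
Available chlorine delivered: 1880 g × 0.772 = 1451 g as Cl₂.
Concentration rise: 1451 g / 330,430 L = 4.392 mg/L = 4.39 ppm.
Final FC: 0.8 + 4.39 = 5.19 ppm.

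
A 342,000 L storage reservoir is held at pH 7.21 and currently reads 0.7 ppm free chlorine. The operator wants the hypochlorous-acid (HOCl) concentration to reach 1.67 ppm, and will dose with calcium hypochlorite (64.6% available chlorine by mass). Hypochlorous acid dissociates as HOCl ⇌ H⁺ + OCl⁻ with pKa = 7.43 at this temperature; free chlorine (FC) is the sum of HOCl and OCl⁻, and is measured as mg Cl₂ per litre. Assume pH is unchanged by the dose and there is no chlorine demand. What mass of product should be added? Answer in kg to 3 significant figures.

1.05 kg

[OCl⁻]/[HOCl] = 10^(pH − pKa) = 10^(7.21 − 7.43) = 0.6026; fraction as HOCl = 1/(1 + 0.6026) = 0.624.
Free chlorine required for 1.67 ppm HOCl: 1.67 / 0.624 = 2.676 ppm.
FC to add: 2.676 − 0.7 = 1.976 mg/L as Cl₂.
Cl₂ equivalent: 1.976 mg/L × 342,000 L = 675.9 g.
Product at 64.6% available Cl: 675.9 / 0.646 = 1046 g.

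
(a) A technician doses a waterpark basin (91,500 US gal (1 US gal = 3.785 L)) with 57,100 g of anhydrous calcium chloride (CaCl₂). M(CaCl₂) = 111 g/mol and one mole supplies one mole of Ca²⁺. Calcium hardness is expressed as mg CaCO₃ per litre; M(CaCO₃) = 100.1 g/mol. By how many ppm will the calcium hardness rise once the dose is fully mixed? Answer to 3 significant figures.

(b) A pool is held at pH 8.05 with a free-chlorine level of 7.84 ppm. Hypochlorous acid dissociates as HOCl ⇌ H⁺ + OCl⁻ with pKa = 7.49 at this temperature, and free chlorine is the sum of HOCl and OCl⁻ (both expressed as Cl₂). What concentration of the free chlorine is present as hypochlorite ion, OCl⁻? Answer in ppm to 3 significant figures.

(a) Volume: 91,500 US gal × 3.785 L/gal = 346,328 L.
(a) Moles of Ca²⁺: 57,100 g ÷ 111 g/mol = 514.4 mol.
(a) As CaCO₃: 514.4 mol × 100.1 g/mol = 51,490 g.
(a) Rise: 51,490 g / 346,328 L × 1000 = 148.7 mg/L.

(b) [OCl⁻]/[HOCl] = 10^(pH − pKa) = 10^(8.05 − 7.49) = 10^0.56 = 3.631.
(b) Fraction as HOCl = 1 / (1 + 3.631) = 0.2159.
(b) OCl⁻ = (1 − 0.2159) × 7.84 ppm = 6.147 ppm.

(a) 149 ppm; (b) 6.15 ppm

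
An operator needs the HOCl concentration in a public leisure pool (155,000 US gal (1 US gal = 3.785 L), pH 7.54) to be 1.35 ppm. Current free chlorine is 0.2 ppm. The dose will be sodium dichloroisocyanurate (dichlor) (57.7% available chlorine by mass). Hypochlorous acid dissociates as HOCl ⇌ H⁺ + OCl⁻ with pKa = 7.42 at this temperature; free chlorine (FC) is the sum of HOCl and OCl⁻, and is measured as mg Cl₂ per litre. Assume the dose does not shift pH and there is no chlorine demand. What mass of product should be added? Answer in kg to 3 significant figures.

2.98 kg

Volume: 155,000 US gal × 3.785 L/gal = 586,675 L.
[OCl⁻]/[HOCl] = 10^(pH − pKa) = 10^(7.54 − 7.42) = 1.318; fraction as HOCl = 1/(1 + 1.318) = 0.4314.
Free chlorine required for 1.35 ppm HOCl: 1.35 / 0.4314 = 3.13 ppm.
FC to add: 3.13 − 0.2 = 2.93 mg/L as Cl₂.
Cl₂ equivalent: 2.93 mg/L × 586,675 L = 1719 g.
Product at 57.7% available Cl: 1719 / 0.577 = 2979 g.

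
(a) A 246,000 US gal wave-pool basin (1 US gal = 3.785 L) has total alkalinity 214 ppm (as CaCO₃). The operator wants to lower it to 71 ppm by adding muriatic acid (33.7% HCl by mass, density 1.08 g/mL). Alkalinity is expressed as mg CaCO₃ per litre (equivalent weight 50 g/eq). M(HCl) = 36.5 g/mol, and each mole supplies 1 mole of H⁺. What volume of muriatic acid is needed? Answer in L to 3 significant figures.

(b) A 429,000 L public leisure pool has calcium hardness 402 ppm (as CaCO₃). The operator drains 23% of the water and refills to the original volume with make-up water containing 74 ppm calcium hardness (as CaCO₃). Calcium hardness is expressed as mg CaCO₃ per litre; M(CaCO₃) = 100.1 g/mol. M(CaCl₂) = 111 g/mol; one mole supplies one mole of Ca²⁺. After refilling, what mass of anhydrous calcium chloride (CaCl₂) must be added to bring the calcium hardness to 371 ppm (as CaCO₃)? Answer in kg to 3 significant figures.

(a) 267 L; (b) 21.1 kg

(a) Volume: 246,000 US gal × 3.785 L/gal = 931,110 L.
(a) Alkalinity to neutralize: (214 − 71) = 143 mg/L as CaCO₃ × 931,110 L = 133,100 g as CaCO₃.
(a) Equivalents of H⁺ required: 133,100 ÷ 50 g/eq = 2663 eq = 2663 mol HCl.
(a) Mass of HCl: 2663 × 36.5 = 97,200 g.
(a) Mass of 33.7% solution: 97,200 / 0.337 = 288,400 g.
(a) Volume: 288,400 g ÷ 1.08 g/mL = 267,100 mL.

(b) After draining 23% and refilling: 402 × 0.77 + 74 × 0.23 = 326.56 ppm.
(b) Deficit to target: 371 − 326.56 = 44.44 mg/L.
(b) As CaCO₃: 44.44 mg/L × 429,000 L = 19,060 g; ÷ 100.1 = 190.5 mol Ca²⁺.
(b) Mass: 190.5 × 111 = 21,140 g.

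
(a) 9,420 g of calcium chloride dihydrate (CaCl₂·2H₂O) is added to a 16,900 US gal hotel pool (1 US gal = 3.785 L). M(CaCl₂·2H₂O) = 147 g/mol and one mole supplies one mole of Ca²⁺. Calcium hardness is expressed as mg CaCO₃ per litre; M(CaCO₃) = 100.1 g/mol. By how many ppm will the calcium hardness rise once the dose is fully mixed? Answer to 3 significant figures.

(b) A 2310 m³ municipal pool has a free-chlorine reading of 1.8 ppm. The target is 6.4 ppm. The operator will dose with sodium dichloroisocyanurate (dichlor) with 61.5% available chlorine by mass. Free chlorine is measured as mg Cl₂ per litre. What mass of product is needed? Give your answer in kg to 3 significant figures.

(a) Volume: 16,900 US gal × 3.785 L/gal = 63,966 L.
(a) Moles of Ca²⁺: 9,420 g ÷ 147 g/mol = 64.08 mol.
(a) As CaCO₃: 64.08 mol × 100.1 g/mol = 6415 g.
(a) Rise: 6415 g / 63,966 L × 1000 = 100.3 mg/L.

(b) Volume: 2310 m³ = 2,310,000 L.
(b) Chlorine deficit: 6.4 − 1.8 = 4.6 ppm = 4.6 mg/L as Cl₂.
(b) Cl₂ equivalent needed: 4.6 mg/L × 2,310,000 L = 10,630,000 mg = 10,630 g.
(b) Product at 61.5% available chlorine: 10,630 / 0.615 = 17,280 g.

(a) 100 ppm; (b) 17.3 kg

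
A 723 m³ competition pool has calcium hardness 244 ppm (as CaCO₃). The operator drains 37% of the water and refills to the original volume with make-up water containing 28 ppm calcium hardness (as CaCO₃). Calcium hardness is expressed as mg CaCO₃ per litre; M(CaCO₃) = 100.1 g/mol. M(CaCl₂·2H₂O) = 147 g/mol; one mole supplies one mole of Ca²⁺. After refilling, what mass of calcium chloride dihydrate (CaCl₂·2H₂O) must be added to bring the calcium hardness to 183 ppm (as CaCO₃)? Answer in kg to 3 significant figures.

20.1 kg

Volume: 723 m³ = 723,000 L.
After draining 37% and refilling: 244 × 0.63 + 28 × 0.37 = 164.08 ppm.
Deficit to target: 183 − 164.08 = 18.92 mg/L.
As CaCO₃: 18.92 mg/L × 723,000 L = 13,680 g; ÷ 100.1 = 136.7 mol Ca²⁺.
Mass: 136.7 × 147 = 20,090 g.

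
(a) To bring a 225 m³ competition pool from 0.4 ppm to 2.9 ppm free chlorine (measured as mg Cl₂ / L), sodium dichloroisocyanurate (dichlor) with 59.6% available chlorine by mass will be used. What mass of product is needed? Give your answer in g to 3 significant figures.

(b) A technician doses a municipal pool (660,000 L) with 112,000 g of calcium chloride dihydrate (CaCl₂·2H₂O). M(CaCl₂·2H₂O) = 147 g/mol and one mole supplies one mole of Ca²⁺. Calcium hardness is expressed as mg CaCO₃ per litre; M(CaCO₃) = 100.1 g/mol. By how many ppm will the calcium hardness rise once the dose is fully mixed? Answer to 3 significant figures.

(a) Volume: 225 m³ = 225,000 L.
(a) Chlorine deficit: 2.9 − 0.4 = 2.5 ppm = 2.5 mg/L as Cl₂.
(a) Cl₂ equivalent needed: 2.5 mg/L × 225,000 L = 562,500 mg = 562.5 g.
(a) Product at 59.6% available chlorine: 562.5 / 0.596 = 943.8 g.

(b) Moles of Ca²⁺: 112,000 g ÷ 147 g/mol = 761.9 mol.
(b) As CaCO₃: 761.9 mol × 100.1 g/mol = 76,270 g.
(b) Rise: 76,270 g / 660,000 L × 1000 = 115.6 mg/L.

(a) 944 g; (b) 116 ppm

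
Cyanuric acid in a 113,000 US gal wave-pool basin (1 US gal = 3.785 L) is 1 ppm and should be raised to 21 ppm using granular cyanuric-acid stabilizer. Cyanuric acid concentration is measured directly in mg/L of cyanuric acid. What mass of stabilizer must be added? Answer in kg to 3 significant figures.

8.55 kg

Volume: 113,000 US gal × 3.785 L/gal = 427,705 L.
CYA to add: (21 − 1) = 20 mg/L × 427,705 L = 8554 g cyanuric acid.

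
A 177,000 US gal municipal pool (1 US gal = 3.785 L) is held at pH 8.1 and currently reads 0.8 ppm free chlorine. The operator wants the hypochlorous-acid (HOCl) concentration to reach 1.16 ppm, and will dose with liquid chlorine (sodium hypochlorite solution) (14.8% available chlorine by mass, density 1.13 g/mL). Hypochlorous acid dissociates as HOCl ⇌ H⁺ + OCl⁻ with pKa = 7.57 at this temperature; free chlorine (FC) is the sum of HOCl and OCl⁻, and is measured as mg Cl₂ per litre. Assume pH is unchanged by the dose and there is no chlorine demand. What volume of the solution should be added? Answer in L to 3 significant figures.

17.2 L

Volume: 177,000 US gal × 3.785 L/gal = 669,945 L.
[OCl⁻]/[HOCl] = 10^(pH − pKa) = 10^(8.1 − 7.57) = 3.388; fraction as HOCl = 1/(1 + 3.388) = 0.2279.
Free chlorine required for 1.16 ppm HOCl: 1.16 / 0.2279 = 5.091 ppm.
FC to add: 5.091 − 0.8 = 4.291 mg/L as Cl₂.
Cl₂ equivalent: 4.291 mg/L × 669,945 L = 2874 g.
Product at 14.8% available Cl: 2874 / 0.148 = 19,420 g.
Volume: 19,420 g ÷ 1.13 g/mL = 17,190 mL.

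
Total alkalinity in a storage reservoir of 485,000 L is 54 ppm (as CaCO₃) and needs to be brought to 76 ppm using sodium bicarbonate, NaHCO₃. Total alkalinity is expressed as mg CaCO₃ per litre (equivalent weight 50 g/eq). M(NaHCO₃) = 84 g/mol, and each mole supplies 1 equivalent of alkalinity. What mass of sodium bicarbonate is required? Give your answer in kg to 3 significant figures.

Alkalinity to add: (76 − 54) = 22 mg/L as CaCO₃ × 485,000 L = 10,670 g as CaCO₃.
Equivalents: 10,670 g ÷ 50 g/eq = 213.4 eq.
NaHCO₃ supplies 1 eq per mole → 213.4 mol.
Mass: 213.4 mol × 84 g/mol = 17,930 g.

17.9 kg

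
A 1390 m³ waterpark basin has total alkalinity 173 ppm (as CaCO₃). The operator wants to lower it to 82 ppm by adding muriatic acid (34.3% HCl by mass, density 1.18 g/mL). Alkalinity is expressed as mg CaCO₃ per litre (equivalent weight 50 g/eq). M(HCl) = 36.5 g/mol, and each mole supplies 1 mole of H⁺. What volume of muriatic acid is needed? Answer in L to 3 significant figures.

228 L

Volume: 1390 m³ = 1,390,000 L.
Alkalinity to neutralize: (173 − 82) = 91 mg/L as CaCO₃ × 1,390,000 L = 126,500 g as CaCO₃.
Equivalents of H⁺ required: 126,500 ÷ 50 g/eq = 2530 eq = 2530 mol HCl.
Mass of HCl: 2530 × 36.5 = 92,340 g.
Mass of 34.3% solution: 92,340 / 0.343 = 269,200 g.
Volume: 269,200 g ÷ 1.18 g/mL = 228,100 mL.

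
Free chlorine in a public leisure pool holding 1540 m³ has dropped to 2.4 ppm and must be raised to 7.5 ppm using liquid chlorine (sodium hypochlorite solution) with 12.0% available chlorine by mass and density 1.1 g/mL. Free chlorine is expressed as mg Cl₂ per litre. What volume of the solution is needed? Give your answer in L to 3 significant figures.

Volume: 1540 m³ = 1,540,000 L.
Chlorine deficit: 7.5 − 2.4 = 5.1 ppm = 5.1 mg/L as Cl₂.
Cl₂ equivalent needed: 5.1 mg/L × 1,540,000 L = 7,854,000 mg = 7854 g.
Product at 12.0% available chlorine: 7854 / 0.12 = 65,450 g.
Volume at density 1.1 g/mL: 65,450 g ÷ 1.1 g/mL = 59,500 mL.

59.5 L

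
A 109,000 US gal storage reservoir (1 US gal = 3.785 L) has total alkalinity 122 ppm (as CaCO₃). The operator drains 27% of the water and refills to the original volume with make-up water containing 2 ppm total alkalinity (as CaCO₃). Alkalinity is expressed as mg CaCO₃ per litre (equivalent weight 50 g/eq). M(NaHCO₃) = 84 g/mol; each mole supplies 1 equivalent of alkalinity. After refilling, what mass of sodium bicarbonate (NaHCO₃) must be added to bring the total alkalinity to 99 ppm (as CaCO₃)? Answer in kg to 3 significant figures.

6.52 kg

Volume: 109,000 US gal × 3.785 L/gal = 412,565 L.
After draining 27% and refilling: 122 × 0.73 + 2 × 0.27 = 89.6 ppm.
Deficit to target: 99 − 89.6 = 9.4 mg/L.
As CaCO₃: 9.4 mg/L × 412,565 L = 3878 g; ÷ 50 g/eq ÷ 1 = 77.56 mol NaHCO₃.
Mass: 77.56 × 84 = 6515 g.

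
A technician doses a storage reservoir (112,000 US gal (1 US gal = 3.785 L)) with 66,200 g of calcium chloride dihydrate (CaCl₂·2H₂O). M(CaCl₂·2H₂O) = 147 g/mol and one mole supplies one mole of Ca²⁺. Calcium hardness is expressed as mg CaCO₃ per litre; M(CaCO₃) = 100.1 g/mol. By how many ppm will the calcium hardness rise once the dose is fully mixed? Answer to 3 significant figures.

106 ppm

Volume: 112,000 US gal × 3.785 L/gal = 423,920 L.
Moles of Ca²⁺: 66,200 g ÷ 147 g/mol = 450.3 mol.
As CaCO₃: 450.3 mol × 100.1 g/mol = 45,080 g.
Rise: 45,080 g / 423,920 L × 1000 = 106.3 mg/L.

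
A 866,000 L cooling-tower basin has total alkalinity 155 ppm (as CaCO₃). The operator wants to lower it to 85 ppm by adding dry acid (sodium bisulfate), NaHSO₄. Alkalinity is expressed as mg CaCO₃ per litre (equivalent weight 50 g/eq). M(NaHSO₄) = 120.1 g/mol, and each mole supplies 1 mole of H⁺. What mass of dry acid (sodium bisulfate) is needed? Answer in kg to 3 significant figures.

146 kg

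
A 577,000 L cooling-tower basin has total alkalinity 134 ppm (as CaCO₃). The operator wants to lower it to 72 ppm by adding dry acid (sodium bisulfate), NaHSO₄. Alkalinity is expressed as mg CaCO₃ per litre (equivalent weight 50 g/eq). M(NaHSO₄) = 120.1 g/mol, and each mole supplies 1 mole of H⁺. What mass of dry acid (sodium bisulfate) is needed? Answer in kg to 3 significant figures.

85.9 kg

Alkalinity to neutralize: (134 − 72) = 62 mg/L as CaCO₃ × 577,000 L = 35,770 g as CaCO₃.
Equivalents of H⁺ required: 35,770 ÷ 50 g/eq = 715.5 eq = 715.5 mol NaHSO₄.
Mass of NaHSO₄: 715.5 × 120.1 = 85,930 g.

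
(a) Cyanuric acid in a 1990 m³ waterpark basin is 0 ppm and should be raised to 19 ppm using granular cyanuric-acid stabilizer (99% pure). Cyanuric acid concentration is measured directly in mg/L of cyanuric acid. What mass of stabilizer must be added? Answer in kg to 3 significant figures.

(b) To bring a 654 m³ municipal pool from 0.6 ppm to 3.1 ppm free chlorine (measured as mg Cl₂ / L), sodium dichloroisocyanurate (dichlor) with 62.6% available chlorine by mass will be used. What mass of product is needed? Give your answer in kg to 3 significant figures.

(a) 38.2 kg; (b) 2.61 kg

(a) Volume: 1990 m³ = 1,990,000 L.
(a) CYA to add: (19 − 0) = 19 mg/L × 1,990,000 L = 37,810 g cyanuric acid.
(a) At 99% purity: 37,810 / 0.99 = 38,190 g product.

(b) Volume: 654 m³ = 654,000 L.
(b) Chlorine deficit: 3.1 − 0.6 = 2.5 ppm = 2.5 mg/L as Cl₂.
(b) Cl₂ equivalent needed: 2.5 mg/L × 654,000 L = 1,635,000 mg = 1635 g.
(b) Product at 62.6% available chlorine: 1635 / 0.626 = 2612 g.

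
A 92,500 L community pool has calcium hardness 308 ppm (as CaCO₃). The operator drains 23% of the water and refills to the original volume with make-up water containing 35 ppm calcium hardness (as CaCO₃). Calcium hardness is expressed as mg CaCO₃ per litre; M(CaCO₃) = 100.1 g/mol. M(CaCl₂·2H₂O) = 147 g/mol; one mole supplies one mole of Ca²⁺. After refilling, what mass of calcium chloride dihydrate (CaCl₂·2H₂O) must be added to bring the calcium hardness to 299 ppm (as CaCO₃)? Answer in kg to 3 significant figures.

7.31 kg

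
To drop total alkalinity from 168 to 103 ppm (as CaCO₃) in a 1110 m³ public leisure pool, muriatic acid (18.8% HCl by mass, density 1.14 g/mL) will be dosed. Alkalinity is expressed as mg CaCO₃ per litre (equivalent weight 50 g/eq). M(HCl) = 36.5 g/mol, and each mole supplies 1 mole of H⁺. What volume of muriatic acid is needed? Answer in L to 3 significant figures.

Volume: 1110 m³ = 1,110,000 L.
Alkalinity to neutralize: (168 − 103) = 65 mg/L as CaCO₃ × 1,110,000 L = 72,150 g as CaCO₃.
Equivalents of H⁺ required: 72,150 ÷ 50 g/eq = 1443 eq = 1443 mol HCl.
Mass of HCl: 1443 × 36.5 = 52,670 g.
Mass of 18.8% solution: 52,670 / 0.188 = 280,200 g.
Volume: 280,200 g ÷ 1.14 g/mL = 245,800 mL.

246 L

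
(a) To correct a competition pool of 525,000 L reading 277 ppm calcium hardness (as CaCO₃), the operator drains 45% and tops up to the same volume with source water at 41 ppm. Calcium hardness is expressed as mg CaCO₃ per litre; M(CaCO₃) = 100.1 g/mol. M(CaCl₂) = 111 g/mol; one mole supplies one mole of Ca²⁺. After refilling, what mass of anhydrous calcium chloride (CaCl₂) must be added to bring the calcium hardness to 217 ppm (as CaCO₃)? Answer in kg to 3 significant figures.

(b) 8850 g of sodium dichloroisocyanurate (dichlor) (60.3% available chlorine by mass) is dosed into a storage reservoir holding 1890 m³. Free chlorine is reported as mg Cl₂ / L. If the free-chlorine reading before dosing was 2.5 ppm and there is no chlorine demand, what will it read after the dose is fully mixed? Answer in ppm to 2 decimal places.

(a) 26.9 kg; (b) 5.32 ppm

(a) After draining 45% and refilling: 277 × 0.55 + 41 × 0.45 = 170.8 ppm.
(a) Deficit to target: 217 − 170.8 = 46.2 mg/L.
(a) As CaCO₃: 46.2 mg/L × 525,000 L = 24,250 g; ÷ 100.1 = 242.3 mol Ca²⁺.
(a) Mass: 242.3 × 111 = 26,900 g.

(b) Volume: 1890 m³ = 1,890,000 L.
(b) Available chlorine delivered: 8850 g × 0.603 = 5337 g as Cl₂.
(b) Concentration rise: 5337 g / 1,890,000 L = 2.824 mg/L = 2.82 ppm.
(b) Final FC: 2.5 + 2.82 = 5.32 ppm.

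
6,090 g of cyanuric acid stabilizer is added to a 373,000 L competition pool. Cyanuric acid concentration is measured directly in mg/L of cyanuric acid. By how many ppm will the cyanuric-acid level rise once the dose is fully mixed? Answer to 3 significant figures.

16.3 ppm

Rise: 6,090 g / 373,000 L × 1000 = 16.33 mg/L.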